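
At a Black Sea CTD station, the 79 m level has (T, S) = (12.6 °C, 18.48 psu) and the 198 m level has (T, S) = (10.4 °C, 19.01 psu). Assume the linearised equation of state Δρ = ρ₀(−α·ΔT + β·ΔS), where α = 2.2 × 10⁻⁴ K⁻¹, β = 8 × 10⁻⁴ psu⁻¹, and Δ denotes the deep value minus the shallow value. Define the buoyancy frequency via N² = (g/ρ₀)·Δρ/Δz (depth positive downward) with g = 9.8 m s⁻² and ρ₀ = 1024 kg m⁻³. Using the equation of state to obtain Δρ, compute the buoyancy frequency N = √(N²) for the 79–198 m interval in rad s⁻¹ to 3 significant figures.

8.65 × 10⁻³ rad s⁻¹

ΔT = -2.2 K, ΔS = +0.53 psu (deep − shallow).
Δρ/ρ₀ = −αΔT + βΔS = 4.84 × 10⁻⁴ + 4.24 × 10⁻⁴ = 9.08 × 10⁻⁴, so Δρ ≈ 0.9298 kg m⁻³.
N² = (g/ρ₀)·Δρ/Δz = g·(Δρ/ρ₀)/Δz = 9.8 × 9.08 × 10⁻⁴ / 119 = 7.4776 × 10⁻⁵ s⁻².
N = √(7.4776 × 10⁻⁵) = 8.6473 × 10⁻³ rad s⁻¹ ≈ 8.65 × 10⁻³ rad s⁻¹.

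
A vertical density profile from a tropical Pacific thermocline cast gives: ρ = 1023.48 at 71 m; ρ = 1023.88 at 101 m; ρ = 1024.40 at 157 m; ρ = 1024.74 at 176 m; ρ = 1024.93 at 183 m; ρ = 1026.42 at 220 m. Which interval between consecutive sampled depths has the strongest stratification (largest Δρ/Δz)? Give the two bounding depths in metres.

Compute the density gradient over each adjacent pair:
  71–101 m: Δρ/Δz = 0.40/30 = 0.013 kg m⁻⁴
  101–157 m: Δρ/Δz = 0.52/56 = 9.3 × 10⁻³ kg m⁻⁴
  157–176 m: Δρ/Δz = 0.34/19 = 0.018 kg m⁻⁴
  176–183 m: Δρ/Δz = 0.19/7 = 0.027 kg m⁻⁴
  183–220 m: Δρ/Δz = 1.49/37 = 0.040 kg m⁻⁴
The largest gradient is in the 183–220 m interval — the pycnocline.

183–220 m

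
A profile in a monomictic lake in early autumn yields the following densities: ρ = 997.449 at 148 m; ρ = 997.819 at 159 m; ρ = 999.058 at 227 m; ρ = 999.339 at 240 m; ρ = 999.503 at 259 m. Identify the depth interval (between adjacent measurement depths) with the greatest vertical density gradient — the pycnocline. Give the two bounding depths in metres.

Compute the density gradient over each adjacent pair:
  148–159 m: Δρ/Δz = 0.370/11 = 0.034 kg m⁻⁴
  159–227 m: Δρ/Δz = 1.239/68 = 0.018 kg m⁻⁴
  227–240 m: Δρ/Δz = 0.281/13 = 0.022 kg m⁻⁴
  240–259 m: Δρ/Δz = 0.164/19 = 8.6 × 10⁻³ kg m⁻⁴
The largest gradient is in the 148–159 m interval — the pycnocline.

148–159 m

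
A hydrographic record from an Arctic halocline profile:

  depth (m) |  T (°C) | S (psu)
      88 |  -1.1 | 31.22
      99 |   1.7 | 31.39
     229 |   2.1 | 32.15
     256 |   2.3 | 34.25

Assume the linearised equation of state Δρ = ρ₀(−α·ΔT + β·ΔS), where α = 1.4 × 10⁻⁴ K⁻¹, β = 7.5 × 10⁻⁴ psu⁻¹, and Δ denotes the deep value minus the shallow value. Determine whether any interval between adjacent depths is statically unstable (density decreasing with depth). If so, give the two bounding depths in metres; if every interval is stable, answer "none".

88–99 m

Evaluate Δρ/ρ₀ = −αΔT + βΔS across each adjacent pair:
  88–99 m: −αΔT+βΔS = −(1.4 × 10⁻⁴)(+2.8)+(7.5 × 10⁻⁴)(+0.17) = -2.6 × 10⁻⁴ → UNSTABLE
  99–229 m: −αΔT+βΔS = −(1.4 × 10⁻⁴)(+0.4)+(7.5 × 10⁻⁴)(+0.76) = 5.1 × 10⁻⁴ → stable
  229–256 m: −αΔT+βΔS = −(1.4 × 10⁻⁴)(+0.2)+(7.5 × 10⁻⁴)(+2.10) = 1.5 × 10⁻³ → stable
The 88–99 m interval has Δρ < 0: lighter water underlies denser water.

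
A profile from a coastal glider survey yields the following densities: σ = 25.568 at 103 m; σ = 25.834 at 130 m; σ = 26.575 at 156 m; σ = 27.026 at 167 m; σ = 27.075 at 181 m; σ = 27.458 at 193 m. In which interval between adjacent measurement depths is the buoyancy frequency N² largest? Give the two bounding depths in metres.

156–167 m

Compute the density gradient over each adjacent pair:
  103–130 m: Δρ/Δz = 0.266/27 = 9.9 × 10⁻³ kg m⁻⁴
  130–156 m: Δρ/Δz = 0.741/26 = 0.029 kg m⁻⁴
  156–167 m: Δρ/Δz = 0.451/11 = 0.041 kg m⁻⁴
  167–181 m: Δρ/Δz = 0.049/14 = 3.5 × 10⁻³ kg m⁻⁴
  181–193 m: Δρ/Δz = 0.383/12 = 0.032 kg m⁻⁴
The largest gradient is in the 156–167 m interval — the pycnocline.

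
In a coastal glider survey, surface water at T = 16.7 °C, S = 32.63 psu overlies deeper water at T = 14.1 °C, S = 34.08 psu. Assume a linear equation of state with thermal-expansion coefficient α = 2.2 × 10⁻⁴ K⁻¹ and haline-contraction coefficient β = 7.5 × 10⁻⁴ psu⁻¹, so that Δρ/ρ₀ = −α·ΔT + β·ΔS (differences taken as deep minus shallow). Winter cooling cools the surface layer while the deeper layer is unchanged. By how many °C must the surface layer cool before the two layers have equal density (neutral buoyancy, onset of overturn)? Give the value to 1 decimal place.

7.5 °C

Neutral buoyancy requires Δρ = 0, i.e. −α(T_deep − T_surf′) + β(S_deep − S_surf) = 0.
T_surf′ = T_deep − (β/α)·ΔS = 14.1 − (7.5 × 10⁻⁴/2.2 × 10⁻⁴)·(+1.45) = 9.157 °C.
Cooling required: 16.7 − (9.157) = 7.543 °C.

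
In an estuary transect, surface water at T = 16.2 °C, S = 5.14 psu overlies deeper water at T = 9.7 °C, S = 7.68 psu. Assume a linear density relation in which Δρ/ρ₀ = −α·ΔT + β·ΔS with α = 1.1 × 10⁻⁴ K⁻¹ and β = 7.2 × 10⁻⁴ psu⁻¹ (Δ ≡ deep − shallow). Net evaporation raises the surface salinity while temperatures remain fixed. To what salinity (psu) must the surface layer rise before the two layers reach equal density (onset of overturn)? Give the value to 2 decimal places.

8.67 psu

Neutral buoyancy requires −α(T_deep − T_surf) + β(S_deep − S_surf′) = 0.
S_surf′ = S_deep − (α/β)·ΔT = 7.68 − (1.1 × 10⁻⁴/7.2 × 10⁻⁴)·(-6.5) = 8.6731 psu.
Increase required: 8.6731 − 5.14 = 3.5331 psu.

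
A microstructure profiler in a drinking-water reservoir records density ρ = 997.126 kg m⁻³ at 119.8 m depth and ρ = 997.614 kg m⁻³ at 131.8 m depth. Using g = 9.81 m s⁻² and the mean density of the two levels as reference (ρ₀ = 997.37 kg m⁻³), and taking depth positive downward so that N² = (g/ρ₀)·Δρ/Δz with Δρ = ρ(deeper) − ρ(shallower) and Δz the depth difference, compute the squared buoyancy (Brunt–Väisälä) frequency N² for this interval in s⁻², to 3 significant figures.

4.00 × 10⁻⁴ s⁻²

Δρ = 997.614 − 997.126 = 0.488 kg m⁻³ over Δz = 131.8 − 119.8 = 12 m.
N² = (9.81/997.37) × (0.488/12) = 3.9999 × 10⁻⁴ s⁻² ≈ 4.00 × 10⁻⁴ s⁻².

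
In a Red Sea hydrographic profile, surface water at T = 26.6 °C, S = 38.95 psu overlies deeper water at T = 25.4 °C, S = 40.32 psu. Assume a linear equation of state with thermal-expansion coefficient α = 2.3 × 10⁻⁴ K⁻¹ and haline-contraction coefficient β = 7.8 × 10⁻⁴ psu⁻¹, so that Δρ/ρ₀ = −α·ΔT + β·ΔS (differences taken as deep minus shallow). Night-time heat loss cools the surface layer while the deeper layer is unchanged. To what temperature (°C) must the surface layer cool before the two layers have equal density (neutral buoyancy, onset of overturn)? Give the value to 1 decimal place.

20.8 °C

Neutral buoyancy requires Δρ = 0, i.e. −α(T_deep − T_surf′) + β(S_deep − S_surf) = 0.
T_surf′ = T_deep − (β/α)·ΔS = 25.4 − (7.8 × 10⁻⁴/2.3 × 10⁻⁴)·(+1.37) = 20.754 °C.
Cooling required: 26.6 − (20.754) = 5.846 °C.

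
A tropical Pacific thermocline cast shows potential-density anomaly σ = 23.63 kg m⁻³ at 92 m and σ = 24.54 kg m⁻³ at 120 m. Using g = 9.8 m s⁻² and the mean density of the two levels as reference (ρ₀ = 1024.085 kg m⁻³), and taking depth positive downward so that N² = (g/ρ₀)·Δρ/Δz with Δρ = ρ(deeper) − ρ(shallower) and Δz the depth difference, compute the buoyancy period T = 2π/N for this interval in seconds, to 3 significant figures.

356 s

Δρ = 1024.54 − 1023.63 = 0.91 kg m⁻³ over Δz = 120 − 92 = 28 m.
N² = (9.8/1024.085) × (0.91/28) = 3.1101 × 10⁻⁴ s⁻².
N = √(3.1101 × 10⁻⁴) = 0.017635 rad s⁻¹, so T = 2π/N = 356.29 s ≈ 356 s.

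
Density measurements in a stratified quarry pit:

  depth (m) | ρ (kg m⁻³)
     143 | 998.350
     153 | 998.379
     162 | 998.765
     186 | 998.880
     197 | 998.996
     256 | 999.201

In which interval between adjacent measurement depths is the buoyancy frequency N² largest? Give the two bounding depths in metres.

Compute the density gradient over each adjacent pair:
  143–153 m: Δρ/Δz = 0.029/10 = 2.9 × 10⁻³ kg m⁻⁴
  153–162 m: Δρ/Δz = 0.386/9 = 0.043 kg m⁻⁴
  162–186 m: Δρ/Δz = 0.115/24 = 4.8 × 10⁻³ kg m⁻⁴
  186–197 m: Δρ/Δz = 0.116/11 = 0.011 kg m⁻⁴
  197–256 m: Δρ/Δz = 0.205/59 = 3.5 × 10⁻³ kg m⁻⁴
The largest gradient is in the 153–162 m interval — the pycnocline.

153–162 m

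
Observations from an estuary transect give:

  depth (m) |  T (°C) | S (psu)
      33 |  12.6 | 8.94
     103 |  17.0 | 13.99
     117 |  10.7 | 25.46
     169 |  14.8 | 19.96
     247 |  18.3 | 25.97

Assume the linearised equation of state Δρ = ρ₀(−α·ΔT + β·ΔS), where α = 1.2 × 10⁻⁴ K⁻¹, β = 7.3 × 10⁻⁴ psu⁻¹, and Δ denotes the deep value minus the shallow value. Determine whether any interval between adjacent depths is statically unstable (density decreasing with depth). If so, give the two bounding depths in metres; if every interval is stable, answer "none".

117–169 m

Evaluate Δρ/ρ₀ = −αΔT + βΔS across each adjacent pair:
  33–103 m: −αΔT+βΔS = −(1.2 × 10⁻⁴)(+4.4)+(7.3 × 10⁻⁴)(+5.05) = 3.2 × 10⁻³ → stable
  103–117 m: −αΔT+βΔS = −(1.2 × 10⁻⁴)(-6.3)+(7.3 × 10⁻⁴)(+11.47) = 9.1 × 10⁻³ → stable
  117–169 m: −αΔT+βΔS = −(1.2 × 10⁻⁴)(+4.1)+(7.3 × 10⁻⁴)(-5.50) = -4.5 × 10⁻³ → UNSTABLE
  169–247 m: −αΔT+βΔS = −(1.2 × 10⁻⁴)(+3.5)+(7.3 × 10⁻⁴)(+6.01) = 4.0 × 10⁻³ → stable
The 117–169 m interval has Δρ < 0: lighter water underlies denser water.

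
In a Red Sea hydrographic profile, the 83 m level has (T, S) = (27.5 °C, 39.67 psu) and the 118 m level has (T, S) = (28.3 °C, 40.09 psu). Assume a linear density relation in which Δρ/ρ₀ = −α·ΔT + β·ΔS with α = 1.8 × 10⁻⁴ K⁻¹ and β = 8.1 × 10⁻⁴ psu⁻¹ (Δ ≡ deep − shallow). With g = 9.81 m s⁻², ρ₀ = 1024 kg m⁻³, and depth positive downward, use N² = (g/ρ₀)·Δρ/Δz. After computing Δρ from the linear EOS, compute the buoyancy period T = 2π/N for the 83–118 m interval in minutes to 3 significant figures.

14.1 min

ΔT = +0.8 K, ΔS = +0.42 psu (deep − shallow).
Δρ/ρ₀ = −αΔT + βΔS = -1.44 × 10⁻⁴ + 3.402 × 10⁻⁴ = 1.962 × 10⁻⁴, so Δρ ≈ 0.2009 kg m⁻³.
N² = (g/ρ₀)·Δρ/Δz = g·(Δρ/ρ₀)/Δz = 9.81 × 1.962 × 10⁻⁴ / 35 = 5.4992 × 10⁻⁵ s⁻².
N = √(5.4992 × 10⁻⁵) = 7.4157 × 10⁻³ rad s⁻¹ → T = 2π/N = 847.28 s = 14.121 min ≈ 14.1 min.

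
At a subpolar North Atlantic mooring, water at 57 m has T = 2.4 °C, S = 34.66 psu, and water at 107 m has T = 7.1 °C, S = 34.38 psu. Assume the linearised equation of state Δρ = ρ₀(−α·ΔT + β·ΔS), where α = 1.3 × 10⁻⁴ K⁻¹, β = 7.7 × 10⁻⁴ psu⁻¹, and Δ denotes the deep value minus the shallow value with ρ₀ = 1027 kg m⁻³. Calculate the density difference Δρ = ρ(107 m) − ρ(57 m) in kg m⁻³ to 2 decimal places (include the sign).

-0.85 kg m⁻³

ΔT = +4.7 K, ΔS = -0.28 psu (deep − shallow).
Δρ/ρ₀ = −(1.3 × 10⁻⁴)(+4.7) + (7.7 × 10⁻⁴)(-0.28) = -8.266 × 10⁻⁴.
Δρ = 1027 × (-8.266 × 10⁻⁴) = -0.85 kg m⁻³.
Negative Δρ: lighter below, statically unstable.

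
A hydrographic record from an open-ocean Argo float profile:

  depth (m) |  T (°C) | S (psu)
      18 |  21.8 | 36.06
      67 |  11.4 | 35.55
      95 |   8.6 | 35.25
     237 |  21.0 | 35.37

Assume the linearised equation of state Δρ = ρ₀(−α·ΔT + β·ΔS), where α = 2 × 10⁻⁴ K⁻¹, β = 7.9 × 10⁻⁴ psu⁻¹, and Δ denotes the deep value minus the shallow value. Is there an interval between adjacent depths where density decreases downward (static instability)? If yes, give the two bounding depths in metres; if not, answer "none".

95–237 m

Evaluate Δρ/ρ₀ = −αΔT + βΔS across each adjacent pair:
  18–67 m: −αΔT+βΔS = −(2 × 10⁻⁴)(-10.4)+(7.9 × 10⁻⁴)(-0.51) = 1.7 × 10⁻³ → stable
  67–95 m: −αΔT+βΔS = −(2 × 10⁻⁴)(-2.8)+(7.9 × 10⁻⁴)(-0.30) = 3.2 × 10⁻⁴ → stable
  95–237 m: −αΔT+βΔS = −(2 × 10⁻⁴)(+12.4)+(7.9 × 10⁻⁴)(+0.12) = -2.4 × 10⁻³ → UNSTABLE
The 95–237 m interval has Δρ < 0: lighter water underlies denser water.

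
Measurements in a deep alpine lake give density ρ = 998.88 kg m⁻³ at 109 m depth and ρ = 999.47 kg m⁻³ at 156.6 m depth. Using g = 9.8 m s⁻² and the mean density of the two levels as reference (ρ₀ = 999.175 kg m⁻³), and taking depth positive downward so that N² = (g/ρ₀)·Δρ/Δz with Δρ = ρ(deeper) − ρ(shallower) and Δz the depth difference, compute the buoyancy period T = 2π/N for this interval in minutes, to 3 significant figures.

9.50 min

Δρ = 999.47 − 998.88 = 0.59 kg m⁻³ over Δz = 156.6 − 109 = 47.6 m.
N² = (9.8/999.175) × (0.59/47.6) = 1.2157 × 10⁻⁴ s⁻².
N = √(1.2157 × 10⁻⁴) = 0.011026 rad s⁻¹, so T = 2π/N = 569.85 s = 9.4975 min ≈ 9.50 min.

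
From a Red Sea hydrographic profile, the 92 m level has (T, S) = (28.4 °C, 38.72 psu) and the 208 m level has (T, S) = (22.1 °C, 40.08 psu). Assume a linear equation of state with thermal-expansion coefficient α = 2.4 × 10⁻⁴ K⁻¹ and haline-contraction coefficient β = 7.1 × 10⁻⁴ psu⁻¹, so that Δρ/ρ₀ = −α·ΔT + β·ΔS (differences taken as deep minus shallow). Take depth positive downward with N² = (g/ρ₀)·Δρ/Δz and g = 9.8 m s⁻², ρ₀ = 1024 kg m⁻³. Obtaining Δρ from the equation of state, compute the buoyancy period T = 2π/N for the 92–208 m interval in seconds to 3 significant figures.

434 s

ΔT = -6.3 K, ΔS = +1.36 psu (deep − shallow).
Δρ/ρ₀ = −αΔT + βΔS = 1.512 × 10⁻³ + 9.656 × 10⁻⁴ = 2.4776 × 10⁻³, so Δρ ≈ 2.537 kg m⁻³.
N² = (g/ρ₀)·Δρ/Δz = g·(Δρ/ρ₀)/Δz = 9.8 × 2.4776 × 10⁻³ / 116 = 2.0931 × 10⁻⁴ s⁻².
N = √(2.0931 × 10⁻⁴) = 0.014468 rad s⁻¹ → T = 2π/N = 434.28 s ≈ 434 s.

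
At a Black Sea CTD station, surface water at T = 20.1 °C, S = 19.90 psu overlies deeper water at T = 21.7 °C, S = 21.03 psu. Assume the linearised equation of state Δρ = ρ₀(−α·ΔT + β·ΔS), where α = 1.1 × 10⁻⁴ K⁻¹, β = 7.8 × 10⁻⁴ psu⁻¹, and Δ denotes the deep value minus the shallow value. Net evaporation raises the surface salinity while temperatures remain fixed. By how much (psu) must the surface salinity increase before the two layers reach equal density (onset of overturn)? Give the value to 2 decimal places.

0.90 psu

Neutral buoyancy requires −α(T_deep − T_surf) + β(S_deep − S_surf′) = 0.
S_surf′ = S_deep − (α/β)·ΔT = 21.03 − (1.1 × 10⁻⁴/7.8 × 10⁻⁴)·(+1.6) = 20.8044 psu.
Increase required: 20.8044 − 19.90 = 0.9044 psu.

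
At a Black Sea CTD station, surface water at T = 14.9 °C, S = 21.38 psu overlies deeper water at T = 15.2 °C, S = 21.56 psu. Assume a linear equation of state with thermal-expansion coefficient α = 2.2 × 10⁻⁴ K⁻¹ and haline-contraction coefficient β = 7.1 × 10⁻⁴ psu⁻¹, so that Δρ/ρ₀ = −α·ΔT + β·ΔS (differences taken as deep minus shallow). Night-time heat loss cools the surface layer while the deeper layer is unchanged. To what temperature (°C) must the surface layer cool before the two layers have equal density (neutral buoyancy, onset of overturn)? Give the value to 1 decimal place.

14.6 °C

Neutral buoyancy requires Δρ = 0, i.e. −α(T_deep − T_surf′) + β(S_deep − S_surf) = 0.
T_surf′ = T_deep − (β/α)·ΔS = 15.2 − (7.1 × 10⁻⁴/2.2 × 10⁻⁴)·(+0.18) = 14.619 °C.
Cooling required: 14.9 − (14.619) = 0.281 °C.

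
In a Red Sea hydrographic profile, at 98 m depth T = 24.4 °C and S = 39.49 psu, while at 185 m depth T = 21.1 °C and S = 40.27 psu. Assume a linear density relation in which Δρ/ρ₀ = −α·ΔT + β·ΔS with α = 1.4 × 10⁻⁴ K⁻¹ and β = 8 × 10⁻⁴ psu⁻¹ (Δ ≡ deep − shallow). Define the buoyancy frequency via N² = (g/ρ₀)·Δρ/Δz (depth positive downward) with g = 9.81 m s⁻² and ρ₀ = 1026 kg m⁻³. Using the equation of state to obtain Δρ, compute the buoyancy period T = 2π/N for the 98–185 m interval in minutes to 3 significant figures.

9.46 min

ΔT = -3.3 K, ΔS = +0.78 psu (deep − shallow).
Δρ/ρ₀ = −αΔT + βΔS = 4.62 × 10⁻⁴ + 6.24 × 10⁻⁴ = 1.086 × 10⁻³, so Δρ ≈ 1.114 kg m⁻³.
N² = (g/ρ₀)·Δρ/Δz = g·(Δρ/ρ₀)/Δz = 9.81 × 1.086 × 10⁻³ / 87 = 1.2246 × 10⁻⁴ s⁻².
N = √(1.2246 × 10⁻⁴) = 0.011066 rad s⁻¹ → T = 2π/N = 567.79 s = 9.4632 min ≈ 9.46 min.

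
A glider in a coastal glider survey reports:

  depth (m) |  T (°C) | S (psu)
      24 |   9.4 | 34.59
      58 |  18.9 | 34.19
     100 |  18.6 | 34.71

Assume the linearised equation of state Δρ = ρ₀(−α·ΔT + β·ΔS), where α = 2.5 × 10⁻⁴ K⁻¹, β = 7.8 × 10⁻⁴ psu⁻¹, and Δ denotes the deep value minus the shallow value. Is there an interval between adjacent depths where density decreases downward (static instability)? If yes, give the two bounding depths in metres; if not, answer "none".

24–58 m

Evaluate Δρ/ρ₀ = −αΔT + βΔS across each adjacent pair:
  24–58 m: −αΔT+βΔS = −(2.5 × 10⁻⁴)(+9.5)+(7.8 × 10⁻⁴)(-0.40) = -2.7 × 10⁻³ → UNSTABLE
  58–100 m: −αΔT+βΔS = −(2.5 × 10⁻⁴)(-0.3)+(7.8 × 10⁻⁴)(+0.52) = 4.8 × 10⁻⁴ → stable
The 24–58 m interval has Δρ < 0: lighter water underlies denser water.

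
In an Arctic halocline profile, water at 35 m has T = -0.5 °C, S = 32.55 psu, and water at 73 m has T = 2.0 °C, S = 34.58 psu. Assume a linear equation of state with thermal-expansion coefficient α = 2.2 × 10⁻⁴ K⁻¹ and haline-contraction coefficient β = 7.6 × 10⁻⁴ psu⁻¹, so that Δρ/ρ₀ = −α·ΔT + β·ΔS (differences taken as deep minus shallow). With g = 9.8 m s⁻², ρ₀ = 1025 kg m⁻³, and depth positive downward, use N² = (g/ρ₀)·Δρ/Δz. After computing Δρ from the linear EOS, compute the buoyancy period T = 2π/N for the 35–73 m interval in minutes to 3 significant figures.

ΔT = +2.5 K, ΔS = +2.03 psu (deep − shallow).
Δρ/ρ₀ = −αΔT + βΔS = -5.50 × 10⁻⁴ + 1.5428 × 10⁻³ = 9.928 × 10⁻⁴, so Δρ ≈ 1.018 kg m⁻³.
N² = (g/ρ₀)·Δρ/Δz = g·(Δρ/ρ₀)/Δz = 9.8 × 9.928 × 10⁻⁴ / 38 = 2.5604 × 10⁻⁴ s⁻².
N = √(2.5604 × 10⁻⁴) = 0.016001 rad s⁻¹ → T = 2π/N = 392.67 s = 6.5445 min ≈ 6.54 min.

6.54 min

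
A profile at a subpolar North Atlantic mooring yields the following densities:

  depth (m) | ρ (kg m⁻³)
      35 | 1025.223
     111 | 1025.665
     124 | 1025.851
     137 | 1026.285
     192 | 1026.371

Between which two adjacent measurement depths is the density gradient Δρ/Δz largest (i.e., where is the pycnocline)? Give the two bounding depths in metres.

124–137 m

Compute the density gradient over each adjacent pair:
  35–111 m: Δρ/Δz = 0.442/76 = 5.8 × 10⁻³ kg m⁻⁴
  111–124 m: Δρ/Δz = 0.186/13 = 0.014 kg m⁻⁴
  124–137 m: Δρ/Δz = 0.434/13 = 0.033 kg m⁻⁴
  137–192 m: Δρ/Δz = 0.086/55 = 1.6 × 10⁻³ kg m⁻⁴
The largest gradient is in the 124–137 m interval — the pycnocline.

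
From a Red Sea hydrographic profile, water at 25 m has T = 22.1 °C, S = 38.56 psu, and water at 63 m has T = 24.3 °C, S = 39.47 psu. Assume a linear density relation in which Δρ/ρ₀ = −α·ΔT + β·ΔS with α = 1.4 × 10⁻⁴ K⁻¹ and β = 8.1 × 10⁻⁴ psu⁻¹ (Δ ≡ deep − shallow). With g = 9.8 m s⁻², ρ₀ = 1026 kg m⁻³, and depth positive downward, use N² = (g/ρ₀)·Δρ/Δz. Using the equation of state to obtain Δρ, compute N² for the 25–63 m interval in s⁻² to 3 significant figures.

ΔT = +2.2 K, ΔS = +0.91 psu (deep − shallow).
Δρ/ρ₀ = −αΔT + βΔS = -3.08 × 10⁻⁴ + 7.371 × 10⁻⁴ = 4.291 × 10⁻⁴, so Δρ ≈ 0.4403 kg m⁻³.
N² = (g/ρ₀)·Δρ/Δz = g·(Δρ/ρ₀)/Δz = 9.8 × 4.291 × 10⁻⁴ / 38 = 1.1066 × 10⁻⁴ s⁻² ≈ 1.11 × 10⁻⁴ s⁻².

1.11 × 10⁻⁴ s⁻²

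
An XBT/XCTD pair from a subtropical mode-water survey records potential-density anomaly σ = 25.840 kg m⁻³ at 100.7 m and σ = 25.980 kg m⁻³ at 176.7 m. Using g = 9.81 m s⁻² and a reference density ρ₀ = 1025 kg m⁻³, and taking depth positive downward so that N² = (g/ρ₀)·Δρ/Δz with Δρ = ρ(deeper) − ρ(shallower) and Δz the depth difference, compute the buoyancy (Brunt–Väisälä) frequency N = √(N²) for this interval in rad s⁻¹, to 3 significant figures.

Δρ = 1025.980 − 1025.840 = 0.140 kg m⁻³ over Δz = 176.7 − 100.7 = 76 m.
N² = (9.81/1025) × (0.140/76) = 1.7630 × 10⁻⁵ s⁻².
N = √(1.7630 × 10⁻⁵) = 4.1988 × 10⁻³ rad s⁻¹ ≈ 4.20 × 10⁻³ rad s⁻¹.

4.20 × 10⁻³ rad s⁻¹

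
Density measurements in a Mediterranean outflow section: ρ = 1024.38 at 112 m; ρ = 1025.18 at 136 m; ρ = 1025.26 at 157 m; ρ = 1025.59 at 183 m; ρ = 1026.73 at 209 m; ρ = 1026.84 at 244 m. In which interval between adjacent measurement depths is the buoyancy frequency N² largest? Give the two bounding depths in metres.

183–209 m

Compute the density gradient over each adjacent pair:
  112–136 m: Δρ/Δz = 0.80/24 = 0.033 kg m⁻⁴
  136–157 m: Δρ/Δz = 0.08/21 = 3.8 × 10⁻³ kg m⁻⁴
  157–183 m: Δρ/Δz = 0.33/26 = 0.013 kg m⁻⁴
  183–209 m: Δρ/Δz = 1.14/26 = 0.044 kg m⁻⁴
  209–244 m: Δρ/Δz = 0.11/35 = 3.1 × 10⁻³ kg m⁻⁴
The largest gradient is in the 183–209 m interval — the pycnocline.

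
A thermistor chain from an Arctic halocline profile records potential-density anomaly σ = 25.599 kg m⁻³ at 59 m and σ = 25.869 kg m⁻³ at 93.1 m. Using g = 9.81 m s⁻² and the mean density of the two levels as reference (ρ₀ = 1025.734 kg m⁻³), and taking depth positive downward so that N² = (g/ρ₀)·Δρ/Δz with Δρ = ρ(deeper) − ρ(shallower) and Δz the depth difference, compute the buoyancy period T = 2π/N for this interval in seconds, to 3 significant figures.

722 s

Δρ = 1025.869 − 1025.599 = 0.270 kg m⁻³ over Δz = 93.1 − 59 = 34.1 m.
N² = (9.81/1025.734) × (0.270/34.1) = 7.5726 × 10⁻⁵ s⁻².
N = √(7.5726 × 10⁻⁵) = 8.7021 × 10⁻³ rad s⁻¹, so T = 2π/N = 722.03 s ≈ 722 s.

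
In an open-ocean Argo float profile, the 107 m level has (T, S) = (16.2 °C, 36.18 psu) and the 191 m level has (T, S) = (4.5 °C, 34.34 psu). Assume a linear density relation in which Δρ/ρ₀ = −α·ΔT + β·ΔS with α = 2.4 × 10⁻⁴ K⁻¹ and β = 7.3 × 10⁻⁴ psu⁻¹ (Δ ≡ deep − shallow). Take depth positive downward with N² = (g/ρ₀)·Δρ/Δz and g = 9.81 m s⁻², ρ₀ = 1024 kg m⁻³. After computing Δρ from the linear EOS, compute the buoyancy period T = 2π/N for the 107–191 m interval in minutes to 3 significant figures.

8.01 min

ΔT = -11.7 K, ΔS = -1.84 psu (deep − shallow).
Δρ/ρ₀ = −αΔT + βΔS = 2.808 × 10⁻³ − 1.3432 × 10⁻³ = 1.4648 × 10⁻³, so Δρ ≈ 1.500 kg m⁻³.
N² = (g/ρ₀)·Δρ/Δz = g·(Δρ/ρ₀)/Δz = 9.81 × 1.4648 × 10⁻³ / 84 = 1.7107 × 10⁻⁴ s⁻².
N = √(1.7107 × 10⁻⁴) = 0.013079 rad s⁻¹ → T = 2π/N = 480.40 s = 8.0067 min ≈ 8.01 min.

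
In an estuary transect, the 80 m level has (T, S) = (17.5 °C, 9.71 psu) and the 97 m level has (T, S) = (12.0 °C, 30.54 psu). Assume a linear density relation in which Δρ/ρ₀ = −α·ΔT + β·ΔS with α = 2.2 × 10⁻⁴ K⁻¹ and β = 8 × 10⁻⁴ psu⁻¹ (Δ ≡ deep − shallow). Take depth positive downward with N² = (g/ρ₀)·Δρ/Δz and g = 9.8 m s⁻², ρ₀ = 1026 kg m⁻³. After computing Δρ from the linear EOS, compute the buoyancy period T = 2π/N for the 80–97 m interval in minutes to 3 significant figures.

1.03 min

ΔT = -5.5 K, ΔS = +20.83 psu (deep − shallow).
Δρ/ρ₀ = −αΔT + βΔS = 1.21 × 10⁻³ + 0.016664 = 0.017874, so Δρ ≈ 18.34 kg m⁻³.
N² = (g/ρ₀)·Δρ/Δz = g·(Δρ/ρ₀)/Δz = 9.8 × 0.017874 / 17 = 0.010304 s⁻².
N = √(0.010304) = 0.10151 rad s⁻¹ → T = 2π/N = 61.897 s = 1.0316 min ≈ 1.03 min.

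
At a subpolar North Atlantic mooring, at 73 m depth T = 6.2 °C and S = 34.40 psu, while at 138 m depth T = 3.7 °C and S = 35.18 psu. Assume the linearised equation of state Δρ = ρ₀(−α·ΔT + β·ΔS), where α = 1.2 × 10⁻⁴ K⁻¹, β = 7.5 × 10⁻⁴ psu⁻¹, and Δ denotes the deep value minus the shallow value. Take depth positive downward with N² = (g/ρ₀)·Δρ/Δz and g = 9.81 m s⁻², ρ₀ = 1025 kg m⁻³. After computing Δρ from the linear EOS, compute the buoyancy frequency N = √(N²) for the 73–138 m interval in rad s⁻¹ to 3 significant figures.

0.0116 rad s⁻¹

ΔT = -2.5 K, ΔS = +0.78 psu (deep − shallow).
Δρ/ρ₀ = −αΔT + βΔS = 3.00 × 10⁻⁴ + 5.85 × 10⁻⁴ = 8.85 × 10⁻⁴, so Δρ ≈ 0.9071 kg m⁻³.
N² = (g/ρ₀)·Δρ/Δz = g·(Δρ/ρ₀)/Δz = 9.81 × 8.85 × 10⁻⁴ / 65 = 1.3357 × 10⁻⁴ s⁻².
N = √(1.3357 × 10⁻⁴) = 0.011557 rad s⁻¹ ≈ 0.0116 rad s⁻¹.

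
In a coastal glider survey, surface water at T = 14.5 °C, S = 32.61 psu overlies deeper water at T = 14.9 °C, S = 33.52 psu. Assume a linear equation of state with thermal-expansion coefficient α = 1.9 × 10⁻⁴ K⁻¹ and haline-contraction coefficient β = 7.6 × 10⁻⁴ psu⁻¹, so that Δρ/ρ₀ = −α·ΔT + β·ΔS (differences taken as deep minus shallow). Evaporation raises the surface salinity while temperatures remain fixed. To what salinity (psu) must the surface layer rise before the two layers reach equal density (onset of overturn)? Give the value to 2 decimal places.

33.42 psu

Neutral buoyancy requires −α(T_deep − T_surf) + β(S_deep − S_surf′) = 0.
S_surf′ = S_deep − (α/β)·ΔT = 33.52 − (1.9 × 10⁻⁴/7.6 × 10⁻⁴)·(+0.4) = 33.4200 psu.
Increase required: 33.4200 − 32.61 = 0.8100 psu.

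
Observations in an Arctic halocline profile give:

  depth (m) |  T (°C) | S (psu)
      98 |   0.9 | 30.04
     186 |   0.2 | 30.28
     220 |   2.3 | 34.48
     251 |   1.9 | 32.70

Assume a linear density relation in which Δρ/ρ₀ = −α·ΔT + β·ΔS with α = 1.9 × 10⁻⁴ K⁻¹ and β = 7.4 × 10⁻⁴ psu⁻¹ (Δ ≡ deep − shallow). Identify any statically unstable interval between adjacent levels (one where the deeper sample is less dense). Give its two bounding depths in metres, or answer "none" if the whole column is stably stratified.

Evaluate Δρ/ρ₀ = −αΔT + βΔS across each adjacent pair:
  98–186 m: −αΔT+βΔS = −(1.9 × 10⁻⁴)(-0.7)+(7.4 × 10⁻⁴)(+0.24) = 3.1 × 10⁻⁴ → stable
  186–220 m: −αΔT+βΔS = −(1.9 × 10⁻⁴)(+2.1)+(7.4 × 10⁻⁴)(+4.20) = 2.7 × 10⁻³ → stable
  220–251 m: −αΔT+βΔS = −(1.9 × 10⁻⁴)(-0.4)+(7.4 × 10⁻⁴)(-1.78) = -1.2 × 10⁻³ → UNSTABLE
The 220–251 m interval has Δρ < 0: lighter water underlies denser water.

220–251 m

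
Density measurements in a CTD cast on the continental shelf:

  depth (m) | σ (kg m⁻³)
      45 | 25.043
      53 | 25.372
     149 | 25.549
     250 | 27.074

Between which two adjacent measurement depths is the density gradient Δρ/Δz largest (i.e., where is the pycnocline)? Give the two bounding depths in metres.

Compute the density gradient over each adjacent pair:
  45–53 m: Δρ/Δz = 0.329/8 = 0.041 kg m⁻⁴
  53–149 m: Δρ/Δz = 0.177/96 = 1.8 × 10⁻³ kg m⁻⁴
  149–250 m: Δρ/Δz = 1.525/101 = 0.015 kg m⁻⁴
The largest gradient is in the 45–53 m interval — the pycnocline.

45–53 m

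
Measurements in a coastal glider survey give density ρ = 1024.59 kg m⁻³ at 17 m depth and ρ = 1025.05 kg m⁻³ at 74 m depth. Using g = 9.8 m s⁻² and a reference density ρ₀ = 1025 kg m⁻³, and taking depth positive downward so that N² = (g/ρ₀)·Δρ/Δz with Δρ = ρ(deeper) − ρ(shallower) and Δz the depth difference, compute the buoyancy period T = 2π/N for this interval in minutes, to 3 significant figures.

11.9 min

Δρ = 1025.05 − 1024.59 = 0.46 kg m⁻³ over Δz = 74 − 17 = 57 m.
N² = (9.8/1025) × (0.46/57) = 7.7159 × 10⁻⁵ s⁻².
N = √(7.7159 × 10⁻⁵) = 8.7840 × 10⁻³ rad s⁻¹, so T = 2π/N = 715.30 s = 11.922 min ≈ 11.9 min.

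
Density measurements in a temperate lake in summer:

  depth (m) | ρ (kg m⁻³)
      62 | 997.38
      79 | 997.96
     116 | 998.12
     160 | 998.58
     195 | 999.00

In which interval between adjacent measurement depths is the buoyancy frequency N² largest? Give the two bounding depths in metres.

62–79 m

Compute the density gradient over each adjacent pair:
  62–79 m: Δρ/Δz = 0.58/17 = 0.034 kg m⁻⁴
  79–116 m: Δρ/Δz = 0.16/37 = 4.3 × 10⁻³ kg m⁻⁴
  116–160 m: Δρ/Δz = 0.46/44 = 0.010 kg m⁻⁴
  160–195 m: Δρ/Δz = 0.42/35 = 0.012 kg m⁻⁴
The largest gradient is in the 62–79 m interval — the pycnocline.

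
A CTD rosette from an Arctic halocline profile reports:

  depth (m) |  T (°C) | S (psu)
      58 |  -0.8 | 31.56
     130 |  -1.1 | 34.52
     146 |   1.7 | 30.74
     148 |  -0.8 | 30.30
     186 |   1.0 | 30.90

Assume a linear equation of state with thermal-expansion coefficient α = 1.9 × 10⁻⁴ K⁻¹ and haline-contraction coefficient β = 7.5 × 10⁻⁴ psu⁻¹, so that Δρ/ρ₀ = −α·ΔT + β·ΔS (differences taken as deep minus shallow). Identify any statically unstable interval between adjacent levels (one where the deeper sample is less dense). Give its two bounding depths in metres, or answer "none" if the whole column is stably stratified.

130–146 m

Evaluate Δρ/ρ₀ = −αΔT + βΔS across each adjacent pair:
  58–130 m: −αΔT+βΔS = −(1.9 × 10⁻⁴)(-0.3)+(7.5 × 10⁻⁴)(+2.96) = 2.3 × 10⁻³ → stable
  130–146 m: −αΔT+βΔS = −(1.9 × 10⁻⁴)(+2.8)+(7.5 × 10⁻⁴)(-3.78) = -3.4 × 10⁻³ → UNSTABLE
  146–148 m: −αΔT+βΔS = −(1.9 × 10⁻⁴)(-2.5)+(7.5 × 10⁻⁴)(-0.44) = 1.5 × 10⁻⁴ → stable
  148–186 m: −αΔT+βΔS = −(1.9 × 10⁻⁴)(+1.8)+(7.5 × 10⁻⁴)(+0.60) = 1.1 × 10⁻⁴ → stable
The 130–146 m interval has Δρ < 0: lighter water underlies denser water.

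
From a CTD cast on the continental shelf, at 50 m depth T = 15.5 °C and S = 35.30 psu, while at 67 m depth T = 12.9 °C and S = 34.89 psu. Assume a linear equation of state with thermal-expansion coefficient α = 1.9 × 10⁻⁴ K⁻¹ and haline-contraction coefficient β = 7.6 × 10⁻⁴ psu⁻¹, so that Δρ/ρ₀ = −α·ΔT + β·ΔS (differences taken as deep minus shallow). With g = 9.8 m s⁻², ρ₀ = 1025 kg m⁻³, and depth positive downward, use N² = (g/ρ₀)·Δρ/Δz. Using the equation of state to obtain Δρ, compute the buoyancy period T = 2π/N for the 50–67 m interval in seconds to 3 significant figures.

ΔT = -2.6 K, ΔS = -0.41 psu (deep − shallow).
Δρ/ρ₀ = −αΔT + βΔS = 4.94 × 10⁻⁴ − 3.116 × 10⁻⁴ = 1.824 × 10⁻⁴, so Δρ ≈ 0.1870 kg m⁻³.
N² = (g/ρ₀)·Δρ/Δz = g·(Δρ/ρ₀)/Δz = 9.8 × 1.824 × 10⁻⁴ / 17 = 1.0515 × 10⁻⁴ s⁻².
N = √(1.0515 × 10⁻⁴) = 0.010254 rad s⁻¹ → T = 2π/N = 612.75 s ≈ 613 s.

613 s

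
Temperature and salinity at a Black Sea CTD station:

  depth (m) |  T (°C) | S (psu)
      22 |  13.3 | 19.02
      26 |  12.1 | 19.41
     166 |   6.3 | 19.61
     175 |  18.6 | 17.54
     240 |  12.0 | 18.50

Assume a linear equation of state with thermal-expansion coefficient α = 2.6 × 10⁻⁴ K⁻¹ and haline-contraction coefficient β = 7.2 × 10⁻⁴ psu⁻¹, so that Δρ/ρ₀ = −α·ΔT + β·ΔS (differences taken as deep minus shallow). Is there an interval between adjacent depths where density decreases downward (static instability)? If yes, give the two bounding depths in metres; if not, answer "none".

Evaluate Δρ/ρ₀ = −αΔT + βΔS across each adjacent pair:
  22–26 m: −αΔT+βΔS = −(2.6 × 10⁻⁴)(-1.2)+(7.2 × 10⁻⁴)(+0.39) = 5.9 × 10⁻⁴ → stable
  26–166 m: −αΔT+βΔS = −(2.6 × 10⁻⁴)(-5.8)+(7.2 × 10⁻⁴)(+0.20) = 1.7 × 10⁻³ → stable
  166–175 m: −αΔT+βΔS = −(2.6 × 10⁻⁴)(+12.3)+(7.2 × 10⁻⁴)(-2.07) = -4.7 × 10⁻³ → UNSTABLE
  175–240 m: −αΔT+βΔS = −(2.6 × 10⁻⁴)(-6.6)+(7.2 × 10⁻⁴)(+0.96) = 2.4 × 10⁻³ → stable
The 166–175 m interval has Δρ < 0: lighter water underlies denser water.

166–175 m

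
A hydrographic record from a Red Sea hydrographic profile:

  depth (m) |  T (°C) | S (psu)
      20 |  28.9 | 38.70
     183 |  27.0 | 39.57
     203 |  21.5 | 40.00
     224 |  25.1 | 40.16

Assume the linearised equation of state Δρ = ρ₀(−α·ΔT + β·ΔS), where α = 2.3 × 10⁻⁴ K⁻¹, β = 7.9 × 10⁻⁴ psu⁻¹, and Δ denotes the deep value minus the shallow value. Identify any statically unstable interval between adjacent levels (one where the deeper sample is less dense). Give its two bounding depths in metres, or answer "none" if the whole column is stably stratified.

203–224 m

Evaluate Δρ/ρ₀ = −αΔT + βΔS across each adjacent pair:
  20–183 m: −αΔT+βΔS = −(2.3 × 10⁻⁴)(-1.9)+(7.9 × 10⁻⁴)(+0.87) = 1.1 × 10⁻³ → stable
  183–203 m: −αΔT+βΔS = −(2.3 × 10⁻⁴)(-5.5)+(7.9 × 10⁻⁴)(+0.43) = 1.6 × 10⁻³ → stable
  203–224 m: −αΔT+βΔS = −(2.3 × 10⁻⁴)(+3.6)+(7.9 × 10⁻⁴)(+0.16) = -7.0 × 10⁻⁴ → UNSTABLE
The 203–224 m interval has Δρ < 0: lighter water underlies denser water.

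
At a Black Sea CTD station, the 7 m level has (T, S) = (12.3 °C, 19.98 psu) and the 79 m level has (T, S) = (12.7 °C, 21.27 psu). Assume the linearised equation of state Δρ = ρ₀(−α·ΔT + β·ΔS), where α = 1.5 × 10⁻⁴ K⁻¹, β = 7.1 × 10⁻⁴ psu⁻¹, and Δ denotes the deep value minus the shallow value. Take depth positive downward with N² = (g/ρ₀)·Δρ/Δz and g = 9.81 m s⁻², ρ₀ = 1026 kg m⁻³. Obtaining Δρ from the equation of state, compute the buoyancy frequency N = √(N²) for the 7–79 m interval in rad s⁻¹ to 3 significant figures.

ΔT = +0.4 K, ΔS = +1.29 psu (deep − shallow).
Δρ/ρ₀ = −αΔT + βΔS = -6.00 × 10⁻⁵ + 9.159 × 10⁻⁴ = 8.559 × 10⁻⁴, so Δρ ≈ 0.8782 kg m⁻³.
N² = (g/ρ₀)·Δρ/Δz = g·(Δρ/ρ₀)/Δz = 9.81 × 8.559 × 10⁻⁴ / 72 = 1.1662 × 10⁻⁴ s⁻².
N = √(1.1662 × 10⁻⁴) = 0.010799 rad s⁻¹ ≈ 0.0108 rad s⁻¹.

0.0108 rad s⁻¹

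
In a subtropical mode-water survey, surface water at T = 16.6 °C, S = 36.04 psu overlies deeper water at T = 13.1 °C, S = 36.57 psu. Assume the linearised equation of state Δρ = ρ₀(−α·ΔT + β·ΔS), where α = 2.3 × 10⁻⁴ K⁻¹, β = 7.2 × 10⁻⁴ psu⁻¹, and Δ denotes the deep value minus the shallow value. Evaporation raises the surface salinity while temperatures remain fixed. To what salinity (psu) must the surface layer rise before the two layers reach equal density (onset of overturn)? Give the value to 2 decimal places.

37.69 psu

Neutral buoyancy requires −α(T_deep − T_surf) + β(S_deep − S_surf′) = 0.
S_surf′ = S_deep − (α/β)·ΔT = 36.57 − (2.3 × 10⁻⁴/7.2 × 10⁻⁴)·(-3.5) = 37.6881 psu.
Increase required: 37.6881 − 36.04 = 1.6481 psu.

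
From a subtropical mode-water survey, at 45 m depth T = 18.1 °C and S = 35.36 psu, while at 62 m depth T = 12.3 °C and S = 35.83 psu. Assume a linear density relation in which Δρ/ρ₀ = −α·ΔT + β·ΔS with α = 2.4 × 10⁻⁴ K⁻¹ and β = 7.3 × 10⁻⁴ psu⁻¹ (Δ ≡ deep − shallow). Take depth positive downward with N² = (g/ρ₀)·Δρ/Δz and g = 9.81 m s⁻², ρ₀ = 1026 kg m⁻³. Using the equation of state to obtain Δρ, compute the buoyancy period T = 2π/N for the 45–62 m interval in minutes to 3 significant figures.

ΔT = -5.8 K, ΔS = +0.47 psu (deep − shallow).
Δρ/ρ₀ = −αΔT + βΔS = 1.392 × 10⁻³ + 3.431 × 10⁻⁴ = 1.7351 × 10⁻³, so Δρ ≈ 1.780 kg m⁻³.
N² = (g/ρ₀)·Δρ/Δz = g·(Δρ/ρ₀)/Δz = 9.81 × 1.7351 × 10⁻³ / 17 = 1.0013 × 10⁻³ s⁻².
N = √(1.0013 × 10⁻³) = 0.031643 rad s⁻¹ → T = 2π/N = 198.56 s = 3.3093 min ≈ 3.31 min.

3.31 min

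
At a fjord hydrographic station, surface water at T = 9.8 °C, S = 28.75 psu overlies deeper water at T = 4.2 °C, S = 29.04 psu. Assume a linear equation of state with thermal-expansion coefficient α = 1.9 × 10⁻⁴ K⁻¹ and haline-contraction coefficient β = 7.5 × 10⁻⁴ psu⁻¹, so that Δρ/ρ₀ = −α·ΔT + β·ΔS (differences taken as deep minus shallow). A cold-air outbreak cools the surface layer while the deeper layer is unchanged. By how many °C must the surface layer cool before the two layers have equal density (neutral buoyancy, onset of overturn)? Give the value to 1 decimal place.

Neutral buoyancy requires Δρ = 0, i.e. −α(T_deep − T_surf′) + β(S_deep − S_surf) = 0.
T_surf′ = T_deep − (β/α)·ΔS = 4.2 − (7.5 × 10⁻⁴/1.9 × 10⁻⁴)·(+0.29) = 3.055 °C.
Cooling required: 9.8 − (3.055) = 6.745 °C.

6.7 °C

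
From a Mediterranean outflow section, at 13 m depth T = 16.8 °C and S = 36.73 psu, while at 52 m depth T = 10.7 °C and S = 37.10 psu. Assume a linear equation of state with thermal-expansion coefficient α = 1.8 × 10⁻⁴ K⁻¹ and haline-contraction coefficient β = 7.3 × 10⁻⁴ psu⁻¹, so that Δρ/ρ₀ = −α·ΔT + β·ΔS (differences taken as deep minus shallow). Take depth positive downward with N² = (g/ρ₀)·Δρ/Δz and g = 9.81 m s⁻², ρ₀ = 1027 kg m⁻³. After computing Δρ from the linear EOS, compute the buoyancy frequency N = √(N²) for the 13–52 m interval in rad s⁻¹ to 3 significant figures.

ΔT = -6.1 K, ΔS = +0.37 psu (deep − shallow).
Δρ/ρ₀ = −αΔT + βΔS = 1.098 × 10⁻³ + 2.701 × 10⁻⁴ = 1.3681 × 10⁻³, so Δρ ≈ 1.405 kg m⁻³.
N² = (g/ρ₀)·Δρ/Δz = g·(Δρ/ρ₀)/Δz = 9.81 × 1.3681 × 10⁻³ / 39 = 3.4413 × 10⁻⁴ s⁻².
N = √(3.4413 × 10⁻⁴) = 0.018551 rad s⁻¹ ≈ 0.0186 rad s⁻¹.

0.0186 rad s⁻¹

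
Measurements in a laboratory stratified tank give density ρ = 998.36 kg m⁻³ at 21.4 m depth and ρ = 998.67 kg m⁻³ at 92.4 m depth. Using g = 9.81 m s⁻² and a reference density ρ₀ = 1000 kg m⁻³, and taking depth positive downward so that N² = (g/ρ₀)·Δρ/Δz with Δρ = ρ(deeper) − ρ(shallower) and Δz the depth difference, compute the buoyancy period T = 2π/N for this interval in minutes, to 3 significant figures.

16.0 min

Δρ = 998.67 − 998.36 = 0.31 kg m⁻³ over Δz = 92.4 − 21.4 = 71 m.
N² = (9.81/1000) × (0.31/71) = 4.2832 × 10⁻⁵ s⁻².
N = √(4.2832 × 10⁻⁵) = 6.5446 × 10⁻³ rad s⁻¹, so T = 2π/N = 960.06 s = 16.001 min ≈ 16.0 min.
N² > 0, so the interval is statically stable.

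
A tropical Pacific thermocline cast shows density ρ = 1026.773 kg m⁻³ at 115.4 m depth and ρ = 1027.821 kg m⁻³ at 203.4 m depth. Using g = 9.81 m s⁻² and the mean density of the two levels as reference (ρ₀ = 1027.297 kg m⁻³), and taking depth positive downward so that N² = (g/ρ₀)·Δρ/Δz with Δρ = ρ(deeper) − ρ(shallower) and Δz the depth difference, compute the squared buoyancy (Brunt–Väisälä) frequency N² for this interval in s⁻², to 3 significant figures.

1.14 × 10⁻⁴ s⁻²

Δρ = 1027.821 − 1026.773 = 1.048 kg m⁻³ over Δz = 203.4 − 115.4 = 88 m.
N² = (9.81/1027.297) × (1.048/88) = 1.1372 × 10⁻⁴ s⁻² ≈ 1.14 × 10⁻⁴ s⁻².
A positive N² confirms static stability across the interval.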